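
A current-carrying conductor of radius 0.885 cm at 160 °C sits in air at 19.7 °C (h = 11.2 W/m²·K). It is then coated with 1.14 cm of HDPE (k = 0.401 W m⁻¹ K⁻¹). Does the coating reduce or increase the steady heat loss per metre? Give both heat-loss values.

increases: 87.4 → 136 W/m

Critical radius for a cylinder: r_cr = k/h = 0.0358 m = 3.58 cm.
Outer radius after coating: r₂ = 0.00885 + 0.0114 = 0.02025 m.
Since r₁ < r_cr and r₂ ≤ r_cr, the coating moves toward the maximum at r_cr — heat loss rises.
Bare: R = 1/(2πr₁h) = 1.606 m·K/W; Q = 140.3/1.606 = 87.4 W/m.
Coated: R = R_cond + R_conv = 1.030 m·K/W; Q = 140.3/1.030 = 136 W/m.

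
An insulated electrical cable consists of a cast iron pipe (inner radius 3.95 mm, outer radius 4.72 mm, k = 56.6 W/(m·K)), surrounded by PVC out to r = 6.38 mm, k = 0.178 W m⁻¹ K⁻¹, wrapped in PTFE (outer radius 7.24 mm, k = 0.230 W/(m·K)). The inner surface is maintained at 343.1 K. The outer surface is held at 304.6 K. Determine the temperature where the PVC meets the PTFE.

Treat each layer as a resistance in series:
  R'_cast iron = ln(0.00472/0.00395)/(2πk) = 0.1781/(2π·56.6) = 5.008×10^-4 m·K/W
  R'_PVC = ln(0.00638/0.00472)/(2πk) = 0.3014/(2π·0.178) = 0.2695 m·K/W
  R'_PTFE = ln(0.00724/0.00638)/(2πk) = 0.1265/(2π·0.230) = 0.08750 m·K/W
ΣR = 5.008×10^-4 + 0.2695 + 0.08750 = 0.3575 m·K/W
Q' = ΔT/ΣR = (343.1 K − 304.6 K)/0.3575 = 107.7 W/m
From the inner boundary to the PVC/PTFE interface, ΣR_partial = 0.2700 m·K/W.
T_interface = T_in − Q'·ΣR_partial = 343.1 K − (107.7)(0.2700) = 314.0 K

T = 314.0 K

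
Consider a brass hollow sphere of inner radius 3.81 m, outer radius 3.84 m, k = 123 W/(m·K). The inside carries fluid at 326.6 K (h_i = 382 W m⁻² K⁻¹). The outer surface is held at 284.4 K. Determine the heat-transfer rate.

Resistance network (inner→outer):
  R_conv,in = 1/(4πr²h) = 1/(4π·3.81²·382) = 1.435×10^-5 K/W
  R_brass = (1/3.81 − 1/3.84)/(4πk) = 0.002051/(4π·123) = 1.327×10^-6 K/W
ΣR = 1.435×10^-5 + 1.327×10^-6 = 1.568×10^-5 K/W
Q = ΔT/ΣR = (326.6 K − 284.4 K)/1.568×10^-5 = 2.69×10^6 W

Q = 2690 kW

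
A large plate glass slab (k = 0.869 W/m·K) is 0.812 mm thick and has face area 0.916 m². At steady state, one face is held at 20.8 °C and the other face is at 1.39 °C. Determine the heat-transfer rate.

Q = 19000 W

Q = kA·ΔT/L = 0.869 × 0.916 × |20.8 °C − 1.39 °C| / 8.12×10^-4 = 19000 W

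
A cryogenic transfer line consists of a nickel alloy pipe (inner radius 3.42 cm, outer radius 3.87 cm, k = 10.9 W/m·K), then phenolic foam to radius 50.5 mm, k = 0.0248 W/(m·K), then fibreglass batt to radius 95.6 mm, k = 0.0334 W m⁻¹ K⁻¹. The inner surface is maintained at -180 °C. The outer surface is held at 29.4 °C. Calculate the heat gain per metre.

Treat each layer as a resistance in series:
  R'_nickel alloy = ln(0.0387/0.0342)/(2πk) = 0.1236/(2π·10.9) = 0.001805 m·K/W
  R'_phenolic foam = ln(0.0505/0.0387)/(2πk) = 0.2661/(2π·0.0248) = 1.708 m·K/W
  R'_fibreglass batt = ln(0.0956/0.0505)/(2πk) = 0.6382/(2π·0.0334) = 3.041 m·K/W
ΣR = 0.001805 + 1.708 + 3.041 = 4.751 m·K/W
Q' = ΔT/ΣR = (-180 °C − 29.4 °C)/4.751 = -44.1 W/m
(Negative Q' ⇒ heat flows inward; heat gain = 44.1 W/m.)

Q' = 44.1 W/m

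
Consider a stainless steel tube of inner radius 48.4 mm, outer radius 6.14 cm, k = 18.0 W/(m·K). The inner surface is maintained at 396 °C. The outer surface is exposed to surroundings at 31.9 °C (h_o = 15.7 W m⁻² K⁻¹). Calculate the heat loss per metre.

Series thermal resistances, inner to outer:
  R'_stainless steel = ln(0.0614/0.0484)/(2πk) = 0.2379/(2π·18.0) = 0.002104 m·K/W
  R'_conv,out = 1/(2πr h) = 1/(2π·0.0614·15.7) = 0.1651 m·K/W
ΣR = 0.002104 + 0.1651 = 0.1672 m·K/W
Q' = ΔT/ΣR = (396 °C − 31.9 °C)/0.1672 = 2180 W/m

Q' = 2.18 kW/m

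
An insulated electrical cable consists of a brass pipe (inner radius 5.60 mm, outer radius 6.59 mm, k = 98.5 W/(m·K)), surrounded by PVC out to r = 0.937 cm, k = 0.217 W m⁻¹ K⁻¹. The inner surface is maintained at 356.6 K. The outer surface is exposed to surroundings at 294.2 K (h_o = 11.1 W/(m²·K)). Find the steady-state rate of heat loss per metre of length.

Q' = 34.9 W/m

Treat each layer as a resistance in series:
  R'_brass = ln(0.00659/0.00560)/(2πk) = 0.1628/(2π·98.5) = 2.630×10^-4 m·K/W
  R'_PVC = ln(0.00937/0.00659)/(2πk) = 0.3520/(2π·0.217) = 0.2581 m·K/W
  R'_conv,out = 1/(2πr h) = 1/(2π·0.00937·11.1) = 1.530 m·K/W
ΣR = 2.630×10^-4 + 0.2581 + 1.530 = 1.788 m·K/W
Q' = ΔT/ΣR = (356.6 K − 294.2 K)/1.788 = 34.9 W/m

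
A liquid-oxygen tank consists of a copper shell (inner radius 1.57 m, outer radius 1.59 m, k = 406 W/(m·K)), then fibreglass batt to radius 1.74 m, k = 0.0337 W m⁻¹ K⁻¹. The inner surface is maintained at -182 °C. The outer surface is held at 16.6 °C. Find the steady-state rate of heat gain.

Q = 1550 W

Treat each layer as a resistance in series:
  R_copper = (1/1.57 − 1/1.59)/(4πk) = 0.008012/(4π·406) = 1.570×10^-6 K/W
  R_fibreglass batt = (1/1.59 − 1/1.74)/(4πk) = 0.05422/(4π·0.0337) = 0.1280 K/W
ΣR = 1.570×10^-6 + 0.1280 = 0.1280 K/W
Q = ΔT/ΣR = (-182 °C − 16.6 °C)/0.1280 = -1550 W
(Negative Q ⇒ heat flows inward; heat gain = 1550 W.)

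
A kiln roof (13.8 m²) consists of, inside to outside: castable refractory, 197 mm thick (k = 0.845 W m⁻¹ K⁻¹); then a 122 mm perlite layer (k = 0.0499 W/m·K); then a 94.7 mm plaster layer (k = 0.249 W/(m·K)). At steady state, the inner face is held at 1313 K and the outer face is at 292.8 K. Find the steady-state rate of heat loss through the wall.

Q = 4.60 kW

Resistance network (inner→outer):
  R_castable refractory = L/(kA) = 0.197/(0.845·13.8) = 0.01689 K/W
  R_perlite = L/(kA) = 0.122/(0.0499·13.8) = 0.1772 K/W
  R_plaster = L/(kA) = 0.0947/(0.249·13.8) = 0.02756 K/W
ΣR = 0.01689 + 0.1772 + 0.02756 = 0.2216 K/W
Q = ΔT/ΣR = (1313 K − 292.8 K)/0.2216 = 4600 W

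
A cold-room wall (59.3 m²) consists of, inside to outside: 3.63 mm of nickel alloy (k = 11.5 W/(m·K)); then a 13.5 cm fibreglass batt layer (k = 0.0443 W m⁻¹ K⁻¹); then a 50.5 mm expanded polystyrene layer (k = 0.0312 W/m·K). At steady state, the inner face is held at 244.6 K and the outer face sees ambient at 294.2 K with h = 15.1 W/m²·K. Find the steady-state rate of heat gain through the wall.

Q = 622 W

Series thermal resistances, inner to outer:
  R_nickel alloy = L/(kA) = 0.00363/(11.5·59.3) = 5.323×10^-6 K/W
  R_fibreglass batt = L/(kA) = 0.135/(0.0443·59.3) = 0.05139 K/W
  R_expanded polystyrene = L/(kA) = 0.0505/(0.0312·59.3) = 0.02729 K/W
  R_conv,out = 1/(hA) = 1/(15.1·59.3) = 0.001117 K/W
ΣR = 5.323×10^-6 + 0.05139 + 0.02729 + 0.001117 = 0.07980 K/W
Q = ΔT/ΣR = (244.6 K − 294.2 K)/0.07980 = -622 W
(Negative Q ⇒ heat flows inward; heat gain = 622 W.)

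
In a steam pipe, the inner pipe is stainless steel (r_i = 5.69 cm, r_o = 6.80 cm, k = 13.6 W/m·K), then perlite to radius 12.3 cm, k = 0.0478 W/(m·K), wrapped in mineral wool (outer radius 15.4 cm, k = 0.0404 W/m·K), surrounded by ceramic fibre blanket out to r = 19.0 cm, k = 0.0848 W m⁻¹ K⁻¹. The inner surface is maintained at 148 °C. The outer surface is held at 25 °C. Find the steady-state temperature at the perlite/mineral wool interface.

T = 73.4 °C

Series thermal resistances, inner to outer:
  R'_stainless steel = ln(0.0680/0.0569)/(2πk) = 0.1782/(2π·13.6) = 0.002086 m·K/W
  R'_perlite = ln(0.123/0.0680)/(2πk) = 0.5927/(2π·0.0478) = 1.973 m·K/W
  R'_mineral wool = ln(0.154/0.123)/(2πk) = 0.2248/(2π·0.0404) = 0.8855 m·K/W
  R'_ceramic fibre blanket = ln(0.190/0.154)/(2πk) = 0.2101/(2π·0.0848) = 0.3943 m·K/W
ΣR = 0.002086 + 1.973 + 0.8855 + 0.3943 = 3.255 m·K/W
Q' = ΔT/ΣR = (148 °C − 25 °C)/3.255 = 37.79 W/m
From the inner boundary to the perlite/mineral wool interface, ΣR_partial = 1.975 m·K/W.
T_interface = T_in − Q'·ΣR_partial = 148 °C − (37.79)(1.975) = 73.4 °C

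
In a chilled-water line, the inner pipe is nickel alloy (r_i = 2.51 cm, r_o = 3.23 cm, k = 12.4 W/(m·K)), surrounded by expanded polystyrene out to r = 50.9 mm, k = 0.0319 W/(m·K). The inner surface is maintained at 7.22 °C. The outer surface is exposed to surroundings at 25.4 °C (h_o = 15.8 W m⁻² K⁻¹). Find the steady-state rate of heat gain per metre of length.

Treat each layer as a resistance in series:
  R'_nickel alloy = ln(0.0323/0.0251)/(2πk) = 0.2522/(2π·12.4) = 0.003237 m·K/W
  R'_expanded polystyrene = ln(0.0509/0.0323)/(2πk) = 0.4548/(2π·0.0319) = 2.269 m·K/W
  R'_conv,out = 1/(2πr h) = 1/(2π·0.0509·15.8) = 0.1979 m·K/W
ΣR = 0.003237 + 2.269 + 0.1979 = 2.470 m·K/W
Q' = ΔT/ΣR = (7.22 °C − 25.4 °C)/2.470 = -7.36 W/m
(Negative Q' ⇒ heat flows inward; heat gain = 7.36 W/m.)

Q' = 7.36 W/m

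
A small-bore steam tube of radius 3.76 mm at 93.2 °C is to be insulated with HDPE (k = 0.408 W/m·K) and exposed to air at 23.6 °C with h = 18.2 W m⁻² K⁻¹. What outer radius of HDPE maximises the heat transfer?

r_cr = 2.24 cm

For a cylinder, r_cr = k_ins/h = 0.408/18.2 = 0.0224 m = 2.24 cm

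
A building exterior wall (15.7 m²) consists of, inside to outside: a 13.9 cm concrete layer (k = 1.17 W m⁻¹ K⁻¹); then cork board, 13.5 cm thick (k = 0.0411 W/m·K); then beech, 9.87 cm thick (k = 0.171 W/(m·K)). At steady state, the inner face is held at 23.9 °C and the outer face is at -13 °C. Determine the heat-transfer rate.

Series thermal resistances, inner to outer:
  R_concrete = L/(kA) = 0.139/(1.17·15.7) = 0.007567 K/W
  R_cork board = L/(kA) = 0.135/(0.0411·15.7) = 0.2092 K/W
  R_beech = L/(kA) = 0.0987/(0.171·15.7) = 0.03676 K/W
ΣR = 0.007567 + 0.2092 + 0.03676 = 0.2535 K/W
Q = ΔT/ΣR = (23.9 °C − -13 °C)/0.2535 = 146 W

Q = 146 W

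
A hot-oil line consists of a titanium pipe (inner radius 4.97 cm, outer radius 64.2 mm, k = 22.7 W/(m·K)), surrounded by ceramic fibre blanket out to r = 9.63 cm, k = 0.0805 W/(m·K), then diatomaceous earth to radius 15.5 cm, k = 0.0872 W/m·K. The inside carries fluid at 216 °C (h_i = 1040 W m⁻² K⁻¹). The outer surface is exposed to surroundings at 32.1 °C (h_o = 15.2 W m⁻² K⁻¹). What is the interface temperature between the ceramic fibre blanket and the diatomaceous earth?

T = 131 °C

Treat each layer as a resistance in series:
  R'_conv,in = 1/(2πr h) = 1/(2π·0.0497·1040) = 0.003079 m·K/W
  R'_titanium = ln(0.0642/0.0497)/(2πk) = 0.2560/(2π·22.7) = 0.001795 m·K/W
  R'_ceramic fibre blanket = ln(0.0963/0.0642)/(2πk) = 0.4055/(2π·0.0805) = 0.8016 m·K/W
  R'_diatomaceous earth = ln(0.155/0.0963)/(2πk) = 0.4760/(2π·0.0872) = 0.8687 m·K/W
  R'_conv,out = 1/(2πr h) = 1/(2π·0.155·15.2) = 0.06755 m·K/W
ΣR = 0.003079 + 0.001795 + 0.8016 + 0.8687 + 0.06755 = 1.743 m·K/W
Q' = ΔT/ΣR = (216 °C − 32.1 °C)/1.743 = 105.5 W/m
From the inner boundary to the ceramic fibre blanket/diatomaceous earth interface, ΣR_partial = 0.8065 m·K/W.
T_interface = T_in − Q'·ΣR_partial = 216 °C − (105.5)(0.8065) = 131 °C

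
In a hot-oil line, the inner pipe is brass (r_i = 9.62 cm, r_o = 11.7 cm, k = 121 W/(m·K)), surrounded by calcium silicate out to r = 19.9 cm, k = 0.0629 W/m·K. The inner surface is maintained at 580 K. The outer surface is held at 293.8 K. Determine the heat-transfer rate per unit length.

Treat each layer as a resistance in series:
  R'_brass = ln(0.117/0.0962)/(2πk) = 0.1957/(2π·121) = 2.575×10^-4 m·K/W
  R'_calcium silicate = ln(0.199/0.117)/(2πk) = 0.5311/(2π·0.0629) = 1.344 m·K/W
ΣR = 2.575×10^-4 + 1.344 = 1.344 m·K/W
Q' = ΔT/ΣR = (580 K − 293.8 K)/1.344 = 213 W/m

Q' = 213 W/m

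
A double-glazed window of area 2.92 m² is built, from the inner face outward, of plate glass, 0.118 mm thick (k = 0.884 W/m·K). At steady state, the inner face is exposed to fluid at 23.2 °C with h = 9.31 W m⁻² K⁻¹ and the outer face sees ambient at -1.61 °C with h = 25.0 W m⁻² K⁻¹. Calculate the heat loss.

Q = 491 W

Resistance network (inner→outer):
  R_conv,in = 1/(hA) = 1/(9.31·2.92) = 0.03678 K/W
  R_plate glass = L/(kA) = 1.18×10^-4/(0.884·2.92) = 4.571×10^-5 K/W
  R_conv,out = 1/(hA) = 1/(25.0·2.92) = 0.01370 K/W
ΣR = 0.03678 + 4.571×10^-5 + 0.01370 = 0.05053 K/W
Q = ΔT/ΣR = (23.2 °C − -1.61 °C)/0.05053 = 491 W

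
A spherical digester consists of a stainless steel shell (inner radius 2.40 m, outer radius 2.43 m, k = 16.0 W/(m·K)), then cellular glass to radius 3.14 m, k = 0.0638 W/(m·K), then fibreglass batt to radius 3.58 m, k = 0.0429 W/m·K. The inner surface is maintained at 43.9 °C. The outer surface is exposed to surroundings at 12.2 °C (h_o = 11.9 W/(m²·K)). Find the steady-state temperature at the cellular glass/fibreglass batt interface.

T = 24.5 °C

Treat each layer as a resistance in series:
  R_stainless steel = (1/2.40 − 1/2.43)/(4πk) = 0.005144/(4π·16.0) = 2.558×10^-5 K/W
  R_cellular glass = (1/2.43 − 1/3.14)/(4πk) = 0.09305/(4π·0.0638) = 0.1161 K/W
  R_fibreglass batt = (1/3.14 − 1/3.58)/(4πk) = 0.03914/(4π·0.0429) = 0.07261 K/W
  R_conv,out = 1/(4πr²h) = 1/(4π·3.58²·11.9) = 5.218×10^-4 K/W
ΣR = 2.558×10^-5 + 0.1161 + 0.07261 + 5.218×10^-4 = 0.1893 K/W
Q = ΔT/ΣR = (43.9 °C − 12.2 °C)/0.1893 = 167.5 W
From the inner boundary to the cellular glass/fibreglass batt interface, ΣR_partial = 0.1161 K/W.
T_interface = T_in − Q·ΣR_partial = 43.9 °C − (167.5)(0.1161) = 24.5 °C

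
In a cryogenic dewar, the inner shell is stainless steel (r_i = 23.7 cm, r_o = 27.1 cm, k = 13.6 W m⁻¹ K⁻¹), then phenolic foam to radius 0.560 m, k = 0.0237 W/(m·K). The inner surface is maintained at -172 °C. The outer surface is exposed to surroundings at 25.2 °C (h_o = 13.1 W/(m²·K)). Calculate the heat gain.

Q = 30.7 W

Resistance network (inner→outer):
  R_stainless steel = (1/0.237 − 1/0.271)/(4πk) = 0.5294/(4π·13.6) = 0.003098 K/W
  R_phenolic foam = (1/0.271 − 1/0.560)/(4πk) = 1.904/(4π·0.0237) = 6.394 K/W
  R_conv,out = 1/(4πr²h) = 1/(4π·0.560²·13.1) = 0.01937 K/W
ΣR = 0.003098 + 6.394 + 0.01937 = 6.416 K/W
Q = ΔT/ΣR = (-172 °C − 25.2 °C)/6.416 = -30.7 W
(Negative Q ⇒ heat flows inward; heat gain = 30.7 W.)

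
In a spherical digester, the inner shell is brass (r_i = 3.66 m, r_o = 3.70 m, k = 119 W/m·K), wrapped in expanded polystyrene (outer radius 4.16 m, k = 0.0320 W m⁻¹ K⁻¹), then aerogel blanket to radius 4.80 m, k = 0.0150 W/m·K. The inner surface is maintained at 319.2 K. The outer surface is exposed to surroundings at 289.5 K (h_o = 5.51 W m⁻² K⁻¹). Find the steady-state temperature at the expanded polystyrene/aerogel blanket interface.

Treat each layer as a resistance in series:
  R_brass = (1/3.66 − 1/3.70)/(4πk) = 0.002954/(4π·119) = 1.975×10^-6 K/W
  R_expanded polystyrene = (1/3.70 − 1/4.16)/(4πk) = 0.02989/(4π·0.0320) = 0.07432 K/W
  R_aerogel blanket = (1/4.16 − 1/4.80)/(4πk) = 0.03205/(4π·0.0150) = 0.1700 K/W
  R_conv,out = 1/(4πr²h) = 1/(4π·4.80²·5.51) = 6.268×10^-4 K/W
ΣR = 1.975×10^-6 + 0.07432 + 0.1700 + 6.268×10^-4 = 0.2449 K/W
Q = ΔT/ΣR = (319.2 K − 289.5 K)/0.2449 = 121.3 W
From the inner boundary to the expanded polystyrene/aerogel blanket interface, ΣR_partial = 0.07432 K/W.
T_interface = T_in − Q·ΣR_partial = 319.2 K − (121.3)(0.07432) = 310.2 K

T = 310.2 K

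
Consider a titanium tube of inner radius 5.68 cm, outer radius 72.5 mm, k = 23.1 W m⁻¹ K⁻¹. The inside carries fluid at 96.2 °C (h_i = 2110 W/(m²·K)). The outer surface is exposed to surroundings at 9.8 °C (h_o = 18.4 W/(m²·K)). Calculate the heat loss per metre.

Q' = 706 W/m

Treat each layer as a resistance in series:
  R'_conv,in = 1/(2πr h) = 1/(2π·0.0568·2110) = 0.001328 m·K/W
  R'_titanium = ln(0.0725/0.0568)/(2πk) = 0.2441/(2π·23.1) = 0.001681 m·K/W
  R'_conv,out = 1/(2πr h) = 1/(2π·0.0725·18.4) = 0.1193 m·K/W
ΣR = 0.001328 + 0.001681 + 0.1193 = 0.1223 m·K/W
Q' = ΔT/ΣR = (96.2 °C − 9.8 °C)/0.1223 = 706 W/m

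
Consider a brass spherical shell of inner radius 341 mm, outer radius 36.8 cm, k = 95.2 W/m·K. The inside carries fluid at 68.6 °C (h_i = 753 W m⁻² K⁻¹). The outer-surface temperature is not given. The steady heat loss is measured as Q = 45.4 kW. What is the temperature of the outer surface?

Sum the resistances:
  R_conv,in = 1/(4πr²h) = 1/(4π·0.341²·753) = 9.088×10^-4 K/W
  R_brass = (1/0.341 − 1/0.368)/(4πk) = 0.2152/(4π·95.2) = 1.799×10^-4 K/W
ΣR = 0.001089 K/W
ΔT = Q·ΣR = 45400 × 0.001089 = 49.44 K
Heat flows outward, so T_out = T_in − ΔT = 68.6 − 49.44 = 19.2 °C

T_out = 19.2 °C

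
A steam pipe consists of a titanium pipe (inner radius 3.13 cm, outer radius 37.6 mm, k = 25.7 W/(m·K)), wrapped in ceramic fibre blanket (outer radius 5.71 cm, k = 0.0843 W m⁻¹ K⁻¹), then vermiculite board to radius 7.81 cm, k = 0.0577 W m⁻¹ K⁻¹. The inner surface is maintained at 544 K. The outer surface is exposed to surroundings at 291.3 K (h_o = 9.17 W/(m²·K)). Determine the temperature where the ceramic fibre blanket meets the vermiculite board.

Resistance network (inner→outer):
  R'_titanium = ln(0.0376/0.0313)/(2πk) = 0.1834/(2π·25.7) = 0.001136 m·K/W
  R'_ceramic fibre blanket = ln(0.0571/0.0376)/(2πk) = 0.4178/(2π·0.0843) = 0.7888 m·K/W
  R'_vermiculite board = ln(0.0781/0.0571)/(2πk) = 0.3132/(2π·0.0577) = 0.8639 m·K/W
  R'_conv,out = 1/(2πr h) = 1/(2π·0.0781·9.17) = 0.2222 m·K/W
ΣR = 0.001136 + 0.7888 + 0.8639 + 0.2222 = 1.876 m·K/W
Q' = ΔT/ΣR = (544 K − 291.3 K)/1.876 = 134.7 W/m
From the inner boundary to the ceramic fibre blanket/vermiculite board interface, ΣR_partial = 0.7899 m·K/W.
T_interface = T_in − Q'·ΣR_partial = 544 K − (134.7)(0.7899) = 438 K

T = 438 K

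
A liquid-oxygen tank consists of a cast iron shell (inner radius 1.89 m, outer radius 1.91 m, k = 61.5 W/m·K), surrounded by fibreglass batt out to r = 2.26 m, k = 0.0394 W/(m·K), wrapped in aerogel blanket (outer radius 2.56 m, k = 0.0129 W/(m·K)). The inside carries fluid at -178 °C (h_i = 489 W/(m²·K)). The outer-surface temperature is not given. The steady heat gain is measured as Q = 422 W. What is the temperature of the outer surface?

T_out = 26.1 °C

Series resistances:
  R_conv,in = 1/(4πr²h) = 1/(4π·1.89²·489) = 4.556×10^-5 K/W
  R_cast iron = (1/1.89 − 1/1.91)/(4πk) = 0.005540/(4π·61.5) = 7.169×10^-6 K/W
  R_fibreglass batt = (1/1.91 − 1/2.26)/(4πk) = 0.08108/(4π·0.0394) = 0.1638 K/W
  R_aerogel blanket = (1/2.26 − 1/2.56)/(4πk) = 0.05185/(4π·0.0129) = 0.3199 K/W
ΣR = 0.4837 K/W
ΔT = Q·ΣR = 422 × 0.4837 = 204.1 K
Heat flows inward, so T_out = T_in + ΔT = -178 + 204.1 = 26.1 °C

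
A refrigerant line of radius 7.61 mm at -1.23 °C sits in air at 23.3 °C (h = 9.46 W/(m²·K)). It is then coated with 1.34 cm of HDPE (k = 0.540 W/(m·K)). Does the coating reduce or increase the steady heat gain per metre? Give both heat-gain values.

increases: 11.1 → 22.3 W/m

Critical radius for a cylinder: r_cr = k/h = 0.0571 m = 5.71 cm.
Outer radius after coating: r₂ = 0.00761 + 0.0134 = 0.02101 m.
Since r₁ < r_cr and r₂ ≤ r_cr, the coating moves toward the maximum at r_cr — heat gain rises.
Bare: R = 1/(2πr₁h) = 2.211 m·K/W; Q = 24.53/2.211 = 11.1 W/m.
Coated: R = R_cond + R_conv = 1.100 m·K/W; Q = 24.53/1.100 = 22.3 W/m.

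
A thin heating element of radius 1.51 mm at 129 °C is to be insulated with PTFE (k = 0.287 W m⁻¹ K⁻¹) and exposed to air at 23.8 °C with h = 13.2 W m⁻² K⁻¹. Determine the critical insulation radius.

For a cylinder, r_cr = k_ins/h = 0.287/13.2 = 0.0217 m = 2.17 cm

r_cr = 2.17 cm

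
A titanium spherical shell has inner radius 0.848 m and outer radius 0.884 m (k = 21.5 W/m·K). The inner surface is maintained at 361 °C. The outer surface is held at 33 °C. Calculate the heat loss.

Q = 1.85×10^6 W

Q = 4πk·ΔT/(1/r₁ − 1/r₂) = 4π × 21.5 × 328 / (1/0.848 − 1/0.884) = 1.85×10^6 W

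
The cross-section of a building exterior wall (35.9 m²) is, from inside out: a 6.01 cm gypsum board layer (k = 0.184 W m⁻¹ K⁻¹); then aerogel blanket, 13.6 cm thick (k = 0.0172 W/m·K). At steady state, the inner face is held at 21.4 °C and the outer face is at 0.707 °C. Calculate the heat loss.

Q = 90.2 W

Series thermal resistances, inner to outer:
  R_gypsum board = L/(kA) = 0.0601/(0.184·35.9) = 0.009098 K/W
  R_aerogel blanket = L/(kA) = 0.136/(0.0172·35.9) = 0.2203 K/W
ΣR = 0.009098 + 0.2203 = 0.2294 K/W
Q = ΔT/ΣR = (21.4 °C − 0.707 °C)/0.2294 = 90.2 W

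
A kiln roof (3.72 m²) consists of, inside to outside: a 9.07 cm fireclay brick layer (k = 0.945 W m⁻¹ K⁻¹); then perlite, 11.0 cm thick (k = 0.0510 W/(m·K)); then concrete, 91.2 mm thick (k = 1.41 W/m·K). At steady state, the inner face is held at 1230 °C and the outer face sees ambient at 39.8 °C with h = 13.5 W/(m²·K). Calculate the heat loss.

Resistance network (inner→outer):
  R_fireclay brick = L/(kA) = 0.0907/(0.945·3.72) = 0.02580 K/W
  R_perlite = L/(kA) = 0.110/(0.0510·3.72) = 0.5798 K/W
  R_concrete = L/(kA) = 0.0912/(1.41·3.72) = 0.01739 K/W
  R_conv,out = 1/(hA) = 1/(13.5·3.72) = 0.01991 K/W
ΣR = 0.02580 + 0.5798 + 0.01739 + 0.01991 = 0.6429 K/W
Q = ΔT/ΣR = (1230 °C − 39.8 °C)/0.6429 = 1850 W

Q = 1850 W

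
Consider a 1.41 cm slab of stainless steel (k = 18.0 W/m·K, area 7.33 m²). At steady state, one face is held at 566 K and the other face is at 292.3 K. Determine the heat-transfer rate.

Q = 2560 kW

Q = kA·ΔT/L = 18.0 × 7.33 × |566 K − 292.3 K| / 0.0141 = 2.56×10^6 W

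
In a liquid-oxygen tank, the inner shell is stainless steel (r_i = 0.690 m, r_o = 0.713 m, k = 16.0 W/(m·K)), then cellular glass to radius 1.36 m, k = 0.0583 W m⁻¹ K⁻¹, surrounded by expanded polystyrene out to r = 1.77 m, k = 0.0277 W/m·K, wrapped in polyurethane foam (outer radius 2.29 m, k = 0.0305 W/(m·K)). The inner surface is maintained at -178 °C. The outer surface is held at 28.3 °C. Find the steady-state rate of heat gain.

Treat each layer as a resistance in series:
  R_stainless steel = (1/0.690 − 1/0.713)/(4πk) = 0.04675/(4π·16.0) = 2.325×10^-4 K/W
  R_cellular glass = (1/0.713 − 1/1.36)/(4πk) = 0.6672/(4π·0.0583) = 0.9107 K/W
  R_expanded polystyrene = (1/1.36 − 1/1.77)/(4πk) = 0.1703/(4π·0.0277) = 0.4893 K/W
  R_polyurethane foam = (1/1.77 − 1/2.29)/(4πk) = 0.1283/(4π·0.0305) = 0.3347 K/W
ΣR = 2.325×10^-4 + 0.9107 + 0.4893 + 0.3347 = 1.735 K/W
Q = ΔT/ΣR = (-178 °C − 28.3 °C)/1.735 = -119 W
(Negative Q ⇒ heat flows inward; heat gain = 119 W.)

Q = 119 W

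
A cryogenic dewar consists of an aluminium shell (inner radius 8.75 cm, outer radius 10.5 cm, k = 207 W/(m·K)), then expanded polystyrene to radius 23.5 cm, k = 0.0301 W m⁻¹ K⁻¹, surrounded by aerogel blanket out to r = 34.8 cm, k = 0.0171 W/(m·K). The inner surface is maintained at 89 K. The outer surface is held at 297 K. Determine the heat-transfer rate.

Series thermal resistances, inner to outer:
  R_aluminium = (1/0.0875 − 1/0.105)/(4πk) = 1.905/(4π·207) = 7.323×10^-4 K/W
  R_expanded polystyrene = (1/0.105 − 1/0.235)/(4πk) = 5.268/(4π·0.0301) = 13.93 K/W
  R_aerogel blanket = (1/0.235 − 1/0.348)/(4πk) = 1.382/(4π·0.0171) = 6.430 K/W
ΣR = 7.323×10^-4 + 13.93 + 6.430 = 20.36 K/W
Q = ΔT/ΣR = (89 K − 297 K)/20.36 = -10.2 W
(Negative Q ⇒ heat flows inward; heat gain = 10.2 W.)

Q = 10.2 W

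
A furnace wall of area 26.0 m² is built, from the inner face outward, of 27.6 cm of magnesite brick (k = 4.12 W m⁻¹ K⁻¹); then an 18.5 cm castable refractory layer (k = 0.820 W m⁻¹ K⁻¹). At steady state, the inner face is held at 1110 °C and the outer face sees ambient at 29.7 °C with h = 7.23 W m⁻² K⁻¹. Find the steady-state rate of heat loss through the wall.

Series thermal resistances, inner to outer:
  R_magnesite brick = L/(kA) = 0.276/(4.12·26.0) = 0.002577 K/W
  R_castable refractory = L/(kA) = 0.185/(0.820·26.0) = 0.008677 K/W
  R_conv,out = 1/(hA) = 1/(7.23·26.0) = 0.005320 K/W
ΣR = 0.002577 + 0.008677 + 0.005320 = 0.01657 K/W
Q = ΔT/ΣR = (1110 °C − 29.7 °C)/0.01657 = 65200 W

Q = 65200 W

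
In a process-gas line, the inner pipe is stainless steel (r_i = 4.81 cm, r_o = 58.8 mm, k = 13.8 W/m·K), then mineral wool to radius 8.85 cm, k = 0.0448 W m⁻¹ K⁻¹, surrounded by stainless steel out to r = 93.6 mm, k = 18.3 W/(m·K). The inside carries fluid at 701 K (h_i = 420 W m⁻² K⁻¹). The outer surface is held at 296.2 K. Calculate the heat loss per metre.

Q' = 277 W/m

Series thermal resistances, inner to outer:
  R'_conv,in = 1/(2πr h) = 1/(2π·0.0481·420) = 0.007878 m·K/W
  R'_stainless steel = ln(0.0588/0.0481)/(2πk) = 0.2009/(2π·13.8) = 0.002317 m·K/W
  R'_mineral wool = ln(0.0885/0.0588)/(2πk) = 0.4089/(2π·0.0448) = 1.453 m·K/W
  R'_stainless steel = ln(0.0936/0.0885)/(2πk) = 0.05603/(2π·18.3) = 4.873×10^-4 m·K/W
ΣR = 0.007878 + 0.002317 + 1.453 + 4.873×10^-4 = 1.464 m·K/W
Q' = ΔT/ΣR = (701 K − 296.2 K)/1.464 = 277 W/m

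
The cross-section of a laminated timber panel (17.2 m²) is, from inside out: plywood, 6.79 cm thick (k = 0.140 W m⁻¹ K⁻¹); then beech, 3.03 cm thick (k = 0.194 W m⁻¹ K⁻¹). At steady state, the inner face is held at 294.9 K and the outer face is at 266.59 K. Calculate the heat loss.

Series thermal resistances, inner to outer:
  R_plywood = L/(kA) = 0.0679/(0.140·17.2) = 0.02820 K/W
  R_beech = L/(kA) = 0.0303/(0.194·17.2) = 0.009081 K/W
ΣR = 0.02820 + 0.009081 = 0.03728 K/W
Q = ΔT/ΣR = (294.9 K − 266.59 K)/0.03728 = 759 W

Q = 759 W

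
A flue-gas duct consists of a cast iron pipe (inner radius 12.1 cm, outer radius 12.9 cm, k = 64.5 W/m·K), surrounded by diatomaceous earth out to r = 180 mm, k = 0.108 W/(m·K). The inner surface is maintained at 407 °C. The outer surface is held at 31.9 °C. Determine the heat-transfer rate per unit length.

Q' = 764 W/m

Series thermal resistances, inner to outer:
  R'_cast iron = ln(0.129/0.121)/(2πk) = 0.06402/(2π·64.5) = 1.580×10^-4 m·K/W
  R'_diatomaceous earth = ln(0.180/0.129)/(2πk) = 0.3331/(2π·0.108) = 0.4909 m·K/W
ΣR = 1.580×10^-4 + 0.4909 = 0.4911 m·K/W
Q' = ΔT/ΣR = (407 °C − 31.9 °C)/0.4911 = 764 W/m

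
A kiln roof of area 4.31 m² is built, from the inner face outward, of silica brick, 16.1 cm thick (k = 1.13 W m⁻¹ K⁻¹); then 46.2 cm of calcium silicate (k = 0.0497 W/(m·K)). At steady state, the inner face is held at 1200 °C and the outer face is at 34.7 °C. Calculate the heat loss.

Q = 532 W

Treat each layer as a resistance in series:
  R_silica brick = L/(kA) = 0.161/(1.13·4.31) = 0.03306 K/W
  R_calcium silicate = L/(kA) = 0.462/(0.0497·4.31) = 2.157 K/W
ΣR = 0.03306 + 2.157 = 2.190 K/W
Q = ΔT/ΣR = (1200 °C − 34.7 °C)/2.190 = 532 W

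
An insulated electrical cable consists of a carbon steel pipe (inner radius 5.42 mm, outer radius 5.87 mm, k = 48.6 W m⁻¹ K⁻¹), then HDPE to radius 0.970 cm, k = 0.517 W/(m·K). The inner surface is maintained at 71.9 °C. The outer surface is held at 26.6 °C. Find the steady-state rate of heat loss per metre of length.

Q' = 292 W/m

Resistance network (inner→outer):
  R'_carbon steel = ln(0.00587/0.00542)/(2πk) = 0.07976/(2π·48.6) = 2.612×10^-4 m·K/W
  R'_HDPE = ln(0.00970/0.00587)/(2πk) = 0.5023/(2π·0.517) = 0.1546 m·K/W
ΣR = 2.612×10^-4 + 0.1546 = 0.1549 m·K/W
Q' = ΔT/ΣR = (71.9 °C − 26.6 °C)/0.1549 = 292 W/m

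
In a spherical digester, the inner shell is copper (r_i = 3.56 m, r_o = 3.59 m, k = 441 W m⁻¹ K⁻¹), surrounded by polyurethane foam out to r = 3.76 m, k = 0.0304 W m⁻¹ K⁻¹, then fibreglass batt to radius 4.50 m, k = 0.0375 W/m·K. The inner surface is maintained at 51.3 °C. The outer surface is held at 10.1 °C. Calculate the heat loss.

Q = 328 W

Resistance network (inner→outer):
  R_copper = (1/3.56 − 1/3.59)/(4πk) = 0.002347/(4π·441) = 4.236×10^-7 K/W
  R_polyurethane foam = (1/3.59 − 1/3.76)/(4πk) = 0.01259/(4π·0.0304) = 0.03297 K/W
  R_fibreglass batt = (1/3.76 − 1/4.50)/(4πk) = 0.04374/(4π·0.0375) = 0.09281 K/W
ΣR = 4.236×10^-7 + 0.03297 + 0.09281 = 0.1258 K/W
Q = ΔT/ΣR = (51.3 °C − 10.1 °C)/0.1258 = 328 W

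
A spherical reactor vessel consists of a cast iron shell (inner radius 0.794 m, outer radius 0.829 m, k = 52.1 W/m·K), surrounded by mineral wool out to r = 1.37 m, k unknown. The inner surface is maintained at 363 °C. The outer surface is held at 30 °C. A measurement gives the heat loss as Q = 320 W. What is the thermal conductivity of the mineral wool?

ΣR = ΔT/Q = |363 − 30|/320 = 1.041 K/W
Known resistances:
  R_cast iron = (1/0.794 − 1/0.829)/(4πk) = 0.05317/(4π·52.1) = 8.122×10^-5 K/W
R_mineral wool = ΣR − ΣR_known = 1.041 − 8.122×10^-5 = 1.041 K/W
(1/r₁−1/r₂)/(4πk) = 1.041 ⇒ k = 0.4763/(4π·1.041) = 0.0364 W/m·K

k = 0.0364 W/m·K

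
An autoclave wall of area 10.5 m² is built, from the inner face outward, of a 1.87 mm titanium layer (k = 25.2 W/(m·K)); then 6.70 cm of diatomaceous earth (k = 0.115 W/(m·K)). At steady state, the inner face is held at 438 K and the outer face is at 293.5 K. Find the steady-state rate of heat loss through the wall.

Q = 2600 W

Resistance network (inner→outer):
  R_titanium = L/(kA) = 0.00187/(25.2·10.5) = 7.067×10^-6 K/W
  R_diatomaceous earth = L/(kA) = 0.0670/(0.115·10.5) = 0.05549 K/W
ΣR = 7.067×10^-6 + 0.05549 = 0.05550 K/W
Q = ΔT/ΣR = (438 K − 293.5 K)/0.05550 = 2600 W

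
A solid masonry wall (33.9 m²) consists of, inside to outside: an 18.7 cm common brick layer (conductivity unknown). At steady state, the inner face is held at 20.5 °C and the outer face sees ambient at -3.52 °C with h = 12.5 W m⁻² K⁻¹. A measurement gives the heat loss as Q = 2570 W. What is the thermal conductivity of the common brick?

ΣR = ΔT/Q = |20.5 − -3.52|/2570 = 0.009346 K/W
Known resistances:
  R_conv,out = 1/(hA) = 1/(12.5·33.9) = 0.002360 K/W
R_common brick = ΣR − ΣR_known = 0.009346 − 0.002360 = 0.006986 K/W
L/(kA) = 0.006986 ⇒ k = 0.187/(0.006986·33.9) = 0.790 W/m·K

k = 0.790 W/m·K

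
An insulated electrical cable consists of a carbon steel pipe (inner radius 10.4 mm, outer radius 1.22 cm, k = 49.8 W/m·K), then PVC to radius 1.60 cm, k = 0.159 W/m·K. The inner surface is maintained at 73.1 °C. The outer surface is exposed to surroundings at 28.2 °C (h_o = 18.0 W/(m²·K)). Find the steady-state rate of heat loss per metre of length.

Q' = 54.5 W/m

Treat each layer as a resistance in series:
  R'_carbon steel = ln(0.0122/0.0104)/(2πk) = 0.1596/(2π·49.8) = 5.102×10^-4 m·K/W
  R'_PVC = ln(0.0160/0.0122)/(2πk) = 0.2712/(2π·0.159) = 0.2714 m·K/W
  R'_conv,out = 1/(2πr h) = 1/(2π·0.0160·18.0) = 0.5526 m·K/W
ΣR = 5.102×10^-4 + 0.2714 + 0.5526 = 0.8245 m·K/W
Q' = ΔT/ΣR = (73.1 °C − 28.2 °C)/0.8245 = 54.5 W/m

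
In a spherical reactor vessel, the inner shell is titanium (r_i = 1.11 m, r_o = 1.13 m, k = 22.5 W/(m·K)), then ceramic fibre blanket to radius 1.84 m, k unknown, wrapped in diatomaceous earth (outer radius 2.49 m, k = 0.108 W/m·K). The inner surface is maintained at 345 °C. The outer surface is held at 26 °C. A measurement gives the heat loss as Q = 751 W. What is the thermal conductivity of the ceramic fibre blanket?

k = 0.0849 W/m·K

ΣR = ΔT/Q = |345 − 26|/751 = 0.4248 K/W
Known resistances:
  R_titanium = (1/1.11 − 1/1.13)/(4πk) = 0.01595/(4π·22.5) = 5.639×10^-5 K/W
  R_diatomaceous earth = (1/1.84 − 1/2.49)/(4πk) = 0.1419/(4π·0.108) = 0.1045 K/W
R_ceramic fibre blanket = ΣR − ΣR_known = 0.4248 − 0.1046 = 0.3202 K/W
(1/r₁−1/r₂)/(4πk) = 0.3202 ⇒ k = 0.3415/(4π·0.3202) = 0.0849 W/m·K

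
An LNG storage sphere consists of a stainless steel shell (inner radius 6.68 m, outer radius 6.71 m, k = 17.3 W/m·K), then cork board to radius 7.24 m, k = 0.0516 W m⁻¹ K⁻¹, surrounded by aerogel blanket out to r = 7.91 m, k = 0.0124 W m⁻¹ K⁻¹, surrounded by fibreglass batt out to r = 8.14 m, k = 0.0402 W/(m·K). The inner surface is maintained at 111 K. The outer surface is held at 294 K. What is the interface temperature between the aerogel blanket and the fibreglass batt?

T = 280.9 K

Resistance network (inner→outer):
  R_stainless steel = (1/6.68 − 1/6.71)/(4πk) = 6.693×10^-4/(4π·17.3) = 3.079×10^-6 K/W
  R_cork board = (1/6.71 − 1/7.24)/(4πk) = 0.01091/(4π·0.0516) = 0.01683 K/W
  R_aerogel blanket = (1/7.24 − 1/7.91)/(4πk) = 0.01170/(4π·0.0124) = 0.07508 K/W
  R_fibreglass batt = (1/7.91 − 1/8.14)/(4πk) = 0.003572/(4π·0.0402) = 0.007071 K/W
ΣR = 3.079×10^-6 + 0.01683 + 0.07508 + 0.007071 = 0.09898 K/W
Q = ΔT/ΣR = (111 K − 294 K)/0.09898 = -1849 W
From the inner boundary to the aerogel blanket/fibreglass batt interface, ΣR_partial = 0.09191 K/W.
T_interface = T_in − Q·ΣR_partial = 111 K − (-1849)(0.09191) = 280.9 K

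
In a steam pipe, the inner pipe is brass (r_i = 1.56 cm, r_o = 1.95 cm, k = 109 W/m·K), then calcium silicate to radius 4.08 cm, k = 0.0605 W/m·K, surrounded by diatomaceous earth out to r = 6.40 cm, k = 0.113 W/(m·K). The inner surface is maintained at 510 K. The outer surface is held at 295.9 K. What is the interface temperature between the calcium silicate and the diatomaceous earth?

T = 348.6 K

Treat each layer as a resistance in series:
  R'_brass = ln(0.0195/0.0156)/(2πk) = 0.2231/(2π·109) = 3.258×10^-4 m·K/W
  R'_calcium silicate = ln(0.0408/0.0195)/(2πk) = 0.7383/(2π·0.0605) = 1.942 m·K/W
  R'_diatomaceous earth = ln(0.0640/0.0408)/(2πk) = 0.4502/(2π·0.113) = 0.6341 m·K/W
ΣR = 3.258×10^-4 + 1.942 + 0.6341 = 2.576 m·K/W
Q' = ΔT/ΣR = (510 K − 295.9 K)/2.576 = 83.11 W/m
From the inner boundary to the calcium silicate/diatomaceous earth interface, ΣR_partial = 1.942 m·K/W.
T_interface = T_in − Q'·ΣR_partial = 510 K − (83.11)(1.942) = 348.6 K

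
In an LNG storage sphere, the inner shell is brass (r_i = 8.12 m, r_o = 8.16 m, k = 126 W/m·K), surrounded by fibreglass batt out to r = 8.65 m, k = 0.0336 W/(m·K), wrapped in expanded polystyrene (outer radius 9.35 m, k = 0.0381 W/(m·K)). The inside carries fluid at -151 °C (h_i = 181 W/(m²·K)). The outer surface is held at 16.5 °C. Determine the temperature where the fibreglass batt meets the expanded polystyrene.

T = -71.2 °C

Series thermal resistances, inner to outer:
  R_conv,in = 1/(4πr²h) = 1/(4π·8.12²·181) = 6.668×10^-6 K/W
  R_brass = (1/8.12 − 1/8.16)/(4πk) = 6.037×10^-4/(4π·126) = 3.813×10^-7 K/W
  R_fibreglass batt = (1/8.16 − 1/8.65)/(4πk) = 0.006942/(4π·0.0336) = 0.01644 K/W
  R_expanded polystyrene = (1/8.65 − 1/9.35)/(4πk) = 0.008655/(4π·0.0381) = 0.01808 K/W
ΣR = 6.668×10^-6 + 3.813×10^-7 + 0.01644 + 0.01808 = 0.03453 K/W
Q = ΔT/ΣR = (-151 °C − 16.5 °C)/0.03453 = -4851 W
From the inner boundary to the fibreglass batt/expanded polystyrene interface, ΣR_partial = 0.01645 K/W.
T_interface = T_in − Q·ΣR_partial = -151 °C − (-4851)(0.01645) = -71.2 °C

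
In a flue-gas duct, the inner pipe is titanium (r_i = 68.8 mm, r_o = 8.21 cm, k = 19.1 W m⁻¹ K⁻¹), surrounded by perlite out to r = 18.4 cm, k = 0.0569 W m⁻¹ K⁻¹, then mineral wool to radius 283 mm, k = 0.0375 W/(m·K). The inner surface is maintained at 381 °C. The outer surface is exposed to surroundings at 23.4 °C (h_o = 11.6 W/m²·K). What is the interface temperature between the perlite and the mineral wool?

T = 186 °C

Treat each layer as a resistance in series:
  R'_titanium = ln(0.0821/0.0688)/(2πk) = 0.1767/(2π·19.1) = 0.001473 m·K/W
  R'_perlite = ln(0.184/0.0821)/(2πk) = 0.8070/(2π·0.0569) = 2.257 m·K/W
  R'_mineral wool = ln(0.283/0.184)/(2πk) = 0.4305/(2π·0.0375) = 1.827 m·K/W
  R'_conv,out = 1/(2πr h) = 1/(2π·0.283·11.6) = 0.04848 m·K/W
ΣR = 0.001473 + 2.257 + 1.827 + 0.04848 = 4.134 m·K/W
Q' = ΔT/ΣR = (381 °C − 23.4 °C)/4.134 = 86.50 W/m
From the inner boundary to the perlite/mineral wool interface, ΣR_partial = 2.258 m·K/W.
T_interface = T_in − Q'·ΣR_partial = 381 °C − (86.50)(2.258) = 186 °C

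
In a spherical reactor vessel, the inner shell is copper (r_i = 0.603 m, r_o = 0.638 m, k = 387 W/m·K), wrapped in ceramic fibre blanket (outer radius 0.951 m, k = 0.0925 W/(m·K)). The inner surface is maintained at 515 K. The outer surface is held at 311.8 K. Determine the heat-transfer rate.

Series thermal resistances, inner to outer:
  R_copper = (1/0.603 − 1/0.638)/(4πk) = 0.09098/(4π·387) = 1.871×10^-5 K/W
  R_ceramic fibre blanket = (1/0.638 − 1/0.951)/(4πk) = 0.5159/(4π·0.0925) = 0.4438 K/W
ΣR = 1.871×10^-5 + 0.4438 = 0.4438 K/W
Q = ΔT/ΣR = (515 K − 311.8 K)/0.4438 = 458 W

Q = 458 W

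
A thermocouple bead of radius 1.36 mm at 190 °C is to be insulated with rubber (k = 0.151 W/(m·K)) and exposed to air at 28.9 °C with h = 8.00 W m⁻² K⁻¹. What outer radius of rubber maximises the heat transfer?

For a sphere, r_cr = 2k_ins/h = 2·0.151/8.00 = 0.0377 m = 3.77 cm

r_cr = 3.77 cm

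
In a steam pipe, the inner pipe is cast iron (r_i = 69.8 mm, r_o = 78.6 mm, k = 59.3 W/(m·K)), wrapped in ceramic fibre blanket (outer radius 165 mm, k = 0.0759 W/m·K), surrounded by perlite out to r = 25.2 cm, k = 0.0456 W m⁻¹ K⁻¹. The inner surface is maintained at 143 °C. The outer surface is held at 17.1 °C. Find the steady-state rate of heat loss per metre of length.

Q' = 41.5 W/m

Series thermal resistances, inner to outer:
  R'_cast iron = ln(0.0786/0.0698)/(2πk) = 0.1187/(2π·59.3) = 3.187×10^-4 m·K/W
  R'_ceramic fibre blanket = ln(0.165/0.0786)/(2πk) = 0.7416/(2π·0.0759) = 1.555 m·K/W
  R'_perlite = ln(0.252/0.165)/(2πk) = 0.4235/(2π·0.0456) = 1.478 m·K/W
ΣR = 3.187×10^-4 + 1.555 + 1.478 = 3.033 m·K/W
Q' = ΔT/ΣR = (143 °C − 17.1 °C)/3.033 = 41.5 W/m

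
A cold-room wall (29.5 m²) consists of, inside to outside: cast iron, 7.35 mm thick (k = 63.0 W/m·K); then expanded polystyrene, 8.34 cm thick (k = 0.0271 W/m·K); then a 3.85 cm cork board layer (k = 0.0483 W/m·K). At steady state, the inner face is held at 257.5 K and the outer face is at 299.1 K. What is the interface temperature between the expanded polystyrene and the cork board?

Series thermal resistances, inner to outer:
  R_cast iron = L/(kA) = 0.00735/(63.0·29.5) = 3.955×10^-6 K/W
  R_expanded polystyrene = L/(kA) = 0.0834/(0.0271·29.5) = 0.1043 K/W
  R_cork board = L/(kA) = 0.0385/(0.0483·29.5) = 0.02702 K/W
ΣR = 3.955×10^-6 + 0.1043 + 0.02702 = 0.1313 K/W
Q = ΔT/ΣR = (257.5 K − 299.1 K)/0.1313 = -316.8 W
From the inner boundary to the expanded polystyrene/cork board interface, ΣR_partial = 0.1043 K/W.
T_interface = T_in − Q·ΣR_partial = 257.5 K − (-316.8)(0.1043) = 290.5 K

T = 290.5 K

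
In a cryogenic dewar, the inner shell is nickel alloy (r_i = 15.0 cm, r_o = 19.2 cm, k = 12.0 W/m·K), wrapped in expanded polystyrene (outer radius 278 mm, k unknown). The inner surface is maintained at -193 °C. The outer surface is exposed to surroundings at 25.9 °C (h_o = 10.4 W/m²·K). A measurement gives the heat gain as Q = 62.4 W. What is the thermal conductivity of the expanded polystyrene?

ΣR = ΔT/Q = |-193 − 25.9|/62.4 = 3.508 K/W
Known resistances:
  R_nickel alloy = (1/0.150 − 1/0.192)/(4πk) = 1.458/(4π·12.0) = 0.009671 K/W
  R_conv,out = 1/(4πr²h) = 1/(4π·0.278²·10.4) = 0.09901 K/W
R_expanded polystyrene = ΣR − ΣR_known = 3.508 − 0.1087 = 3.399 K/W
(1/r₁−1/r₂)/(4πk) = 3.399 ⇒ k = 1.611/(4π·3.399) = 0.0377 W/m·K

k = 0.0377 W/m·K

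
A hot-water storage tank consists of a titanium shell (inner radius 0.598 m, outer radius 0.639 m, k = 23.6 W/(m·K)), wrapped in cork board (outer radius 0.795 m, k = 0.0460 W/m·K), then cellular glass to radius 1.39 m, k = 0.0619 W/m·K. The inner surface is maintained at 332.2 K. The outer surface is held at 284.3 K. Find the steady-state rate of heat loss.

Q = 39.1 W

Treat each layer as a resistance in series:
  R_titanium = (1/0.598 − 1/0.639)/(4πk) = 0.1073/(4π·23.6) = 3.618×10^-4 K/W
  R_cork board = (1/0.639 − 1/0.795)/(4πk) = 0.3071/(4π·0.0460) = 0.5312 K/W
  R_cellular glass = (1/0.795 − 1/1.39)/(4πk) = 0.5384/(4π·0.0619) = 0.6922 K/W
ΣR = 3.618×10^-4 + 0.5312 + 0.6922 = 1.224 K/W
Q = ΔT/ΣR = (332.2 K − 284.3 K)/1.224 = 39.1 W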